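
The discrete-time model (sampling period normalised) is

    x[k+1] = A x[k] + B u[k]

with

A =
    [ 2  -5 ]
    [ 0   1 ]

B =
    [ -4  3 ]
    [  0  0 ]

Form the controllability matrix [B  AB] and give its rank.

AB = [[-8, 6], [0, 0]]
Controllability matrix C = [B  AB] = [[-4, 3, -8, 6], [0, 0, 0, 0]]
Every column of C is a scalar multiple of column 1 = [-4, 0] (multipliers 1, -3/4, 2, -3/2), so the columns span a one-dimensional space.
C ≠ 0, hence rank(C) = 1.
rank(C) = 1 < n = 2, so the pair (A, B) is not completely controllable.

1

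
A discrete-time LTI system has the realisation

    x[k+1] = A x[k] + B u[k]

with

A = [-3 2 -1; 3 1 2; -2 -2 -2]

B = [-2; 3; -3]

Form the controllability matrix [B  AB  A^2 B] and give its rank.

3

AB = [[15], [-9], [4]]
A^2B = [[-67], [44], [-20]]
Controllability matrix C = [B  AB  A^2B] = [[-2, 15, -67], [3, -9, 44], [-3, 4, -20]]
det(C) = (-2)·((-9)·(-20) - 44·4) - 15·(3·(-20) - 44·(-3)) + (-67)·(3·4 - (-9)·(-3)) = (-2)·4 - 15·72 + (-67)·(-15) = -83 ≠ 0, so rank(C) = 3.
rank(C) = 3 = n, so the pair (A, B) is completely controllable.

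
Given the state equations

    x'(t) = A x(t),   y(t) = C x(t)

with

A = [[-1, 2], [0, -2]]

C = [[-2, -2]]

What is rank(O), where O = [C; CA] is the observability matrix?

CA = [[2, 0]]
Observability matrix O = [C; CA] = [[-2, -2], [2, 0]]
det(O) = (-2)·0 - (-2)·2 = 0 - (-4) = 4 ≠ 0, so rank(O) = 2.
rank(O) = 2 = n, so the pair (A, C) is completely observable.

2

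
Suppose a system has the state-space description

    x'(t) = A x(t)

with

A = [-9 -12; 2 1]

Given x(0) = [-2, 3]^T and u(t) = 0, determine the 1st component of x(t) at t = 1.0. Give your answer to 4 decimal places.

det(sI - A) = s^2 - (tr A)s + det A, with tr A = (-9) + 1 = -8 and det A = (-9)·1 - (-12)·2 = -9 - (-24) = 15.
So p(s) = det(sI - A) = s^2 + 8s + 15.
Factor s^2 + 8s + 15: two numbers with sum -8 and product 15 are -3 and -5, so s^2 + 8s + 15 = (s + 3)(s + 5).
Hence p(s) = (s + 3) (s + 5), with roots -5, -3.
The eigenvalues -5, -3 are distinct and real, so A is diagonalisable and x(t) = e^{At} x(0) = V diag(e^{λ_i t}) V^{-1} x(0), where the columns of V are the eigenvectors.
λ = -5: A - (-5)I = [[-4, -12], [2, 6]]. Row 1 gives (-4)·v1 + (-12)·v2 = 0, so take v_1 = [-3, 1]^T.
λ = -3: A - (-3)I = [[-6, -12], [2, 4]]. Row 1 gives (-6)·v1 + (-12)·v2 = 0, so take v_2 = [2, -1]^T.
V = [v_1 v_2] = [[-3, 2], [1, -1]] has det V = 1, so V^{-1} = adj(V)/det V = [[-1, -2], [-1, -3]].
Modal coordinates z(0) = V^{-1} x(0): (-1)·(-2) + (-2)·3 = -4; (-1)·(-2) + (-3)·3 = -7; so z(0) = [-4, -7]^T.
x_1(t) = Σ_i (v_i)_1 · z_i(0) · e^{λ_i t} (row 1 of V times the modal terms).
x_1(1.0) = (-3)·(-4)·e^{-5·1.0} + 2·(-7)·e^{-3·1.0} = 12·0.006738 + (-14)·0.049787 = -0.6162.

-0.6162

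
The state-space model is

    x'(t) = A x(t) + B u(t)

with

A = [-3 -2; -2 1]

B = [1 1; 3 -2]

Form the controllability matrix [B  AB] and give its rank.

AB = [[-9, 1], [1, -4]]
Controllability matrix C = [B  AB] = [[1, 1, -9, 1], [3, -2, 1, -4]]
Take the 2×2 submatrix of C formed by columns 1, 2: [[1, 1], [3, -2]]. Its determinant is 1·(-2) - 1·3 = -2 - 3 = -5 ≠ 0.
So rank(C) ≥ 2; since C has 2 rows, rank(C) = 2.
rank(C) = 2 = n, so the pair (A, B) is completely controllable.

2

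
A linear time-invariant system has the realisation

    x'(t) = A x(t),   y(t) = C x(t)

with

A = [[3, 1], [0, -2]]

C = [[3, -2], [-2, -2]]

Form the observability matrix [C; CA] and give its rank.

2

CA = [[9, 7], [-6, 2]]
Observability matrix O = [C; CA] = [[3, -2], [-2, -2], [9, 7], [-6, 2]]
Take the 2×2 submatrix of O formed by rows 1, 2: [[3, -2], [-2, -2]]. Its determinant is 3·(-2) - (-2)·(-2) = -6 - 4 = -10 ≠ 0.
So rank(O) ≥ 2; since O has 2 columns, rank(O) = 2.
rank(O) = 2 = n, so the pair (A, C) is completely observable.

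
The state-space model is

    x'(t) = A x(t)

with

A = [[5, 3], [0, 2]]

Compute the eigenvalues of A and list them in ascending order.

det(sI - A) = s^2 - (tr A)s + det A, with tr A = 5 + 2 = 7 and det A = 5·2 - 3·0 = 10 - 0 = 10.
So p(s) = det(sI - A) = s^2 - 7s + 10.
Factor s^2 - 7s + 10: two numbers with sum 7 and product 10 are 5 and 2, so s^2 - 7s + 10 = (s - 5)(s - 2).
Hence p(s) = (s - 5) (s - 2), with roots 2, 5.
At least one eigenvalue has non-negative real part, so the system is not asymptotically stable.

2, 5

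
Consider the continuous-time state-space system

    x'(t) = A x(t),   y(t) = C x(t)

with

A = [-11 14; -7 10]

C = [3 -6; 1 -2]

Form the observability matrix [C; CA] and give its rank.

CA = [[9, -18], [3, -6]]
Observability matrix O = [C; CA] = [[3, -6], [1, -2], [9, -18], [3, -6]]
Every row of O is a scalar multiple of row 1 = [3, -6] (multipliers 1, 1/3, 3, 1), so the rows span a one-dimensional space.
O ≠ 0, hence rank(O) = 1.
rank(O) = 1 < n = 2, so the pair (A, C) is not completely observable.

1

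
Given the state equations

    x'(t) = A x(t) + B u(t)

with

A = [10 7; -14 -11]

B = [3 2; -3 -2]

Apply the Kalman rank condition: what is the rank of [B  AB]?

AB = [[9, 6], [-9, -6]]
Controllability matrix C = [B  AB] = [[3, 2, 9, 6], [-3, -2, -9, -6]]
Every column of C is a scalar multiple of column 1 = [3, -3] (multipliers 1, 2/3, 3, 2), so the columns span a one-dimensional space.
C ≠ 0, hence rank(C) = 1.
rank(C) = 1 < n = 2, so the pair (A, B) is not completely controllable.

1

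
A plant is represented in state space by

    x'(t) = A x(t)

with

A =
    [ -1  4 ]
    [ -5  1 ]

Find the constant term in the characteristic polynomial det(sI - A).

19

For a 2×2 matrix, det(sI - A) = s^2 - (tr A)s + det A.
tr A = 0, det A = 19.
So p(s) = s^2 + 19.
The constant term is 19.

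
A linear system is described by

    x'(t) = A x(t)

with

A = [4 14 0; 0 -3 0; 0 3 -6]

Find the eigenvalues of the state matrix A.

det(sI - A) = s^3 - (tr A)s^2 + (M11 + M22 + M33)s - det A, where Mii is the 2×2 principal minor of A obtained by deleting row i and column i.
tr A = 4 + (-3) + (-6) = -5; M11 = (-3)·(-6) - 0·3 = 18 - 0 = 18; M22 = 4·(-6) - 0·0 = -24 - 0 = -24; M33 = 4·(-3) - 14·0 = -12 - 0 = -12; sum of minors = -18.
det A = 4·((-3)·(-6) - 0·3) - 14·(0·(-6) - 0·0) + 0·(0·3 - (-3)·0) = 4·18 - 14·0 + 0·0 = 72.
So p(s) = det(sI - A) = s^3 + 5s^2 - 18s - 72.
Rational-root test: any integer root divides -72. Testing small divisors, s = -3 works: p(-3) = -27 + 45 + 54 + (-72) = 0, so (s + 3) is a factor.
Dividing, p(s) = (s + 3)(s^2 + 2s - 24).
Factor s^2 + 2s - 24: two numbers with sum -2 and product -24 are 4 and -6, so s^2 + 2s - 24 = (s - 4)(s + 6).
Hence p(s) = (s - 4) (s + 3) (s + 6), with roots -6, -3, 4.
At least one eigenvalue has non-negative real part, so the system is not asymptotically stable.

-6, -3, 4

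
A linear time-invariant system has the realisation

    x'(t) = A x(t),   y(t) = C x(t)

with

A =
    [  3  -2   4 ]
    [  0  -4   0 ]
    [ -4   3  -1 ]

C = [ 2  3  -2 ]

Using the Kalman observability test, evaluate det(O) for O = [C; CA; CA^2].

CA = [[14, -22, 10]]
CA^2 = [[2, 90, 46]]
Observability matrix O = [C; CA; CA^2] = [[2, 3, -2], [14, -22, 10], [2, 90, 46]]
Expanding along the first row, det(O) = 2·((-22)·46 - 10·90) - 3·(14·46 - 10·2) + (-2)·(14·90 - (-22)·2) = 2·(-1912) - 3·624 + (-2)·1304 = -8304
Since det(O) ≠ 0, rank(O) = 3 and the system is completely observable.

-8304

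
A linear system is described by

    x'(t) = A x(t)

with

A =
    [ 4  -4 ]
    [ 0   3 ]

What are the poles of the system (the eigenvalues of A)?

det(sI - A) = s^2 - (tr A)s + det A, with tr A = 4 + 3 = 7 and det A = 4·3 - (-4)·0 = 12 - 0 = 12.
So p(s) = det(sI - A) = s^2 - 7s + 12.
Factor s^2 - 7s + 12: two numbers with sum 7 and product 12 are 4 and 3, so s^2 - 7s + 12 = (s - 4)(s - 3).
Hence p(s) = (s - 4) (s - 3), with roots 3, 4.
At least one eigenvalue has non-negative real part, so the system is not asymptotically stable.

3, 4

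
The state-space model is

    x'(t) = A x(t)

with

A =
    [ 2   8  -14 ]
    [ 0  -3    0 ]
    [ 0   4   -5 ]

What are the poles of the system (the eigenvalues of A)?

det(sI - A) = s^3 - (tr A)s^2 + (M11 + M22 + M33)s - det A, where Mii is the 2×2 principal minor of A obtained by deleting row i and column i.
tr A = 2 + (-3) + (-5) = -6; M11 = (-3)·(-5) - 0·4 = 15 - 0 = 15; M22 = 2·(-5) - (-14)·0 = -10 - 0 = -10; M33 = 2·(-3) - 8·0 = -6 - 0 = -6; sum of minors = -1.
det A = 2·((-3)·(-5) - 0·4) - 8·(0·(-5) - 0·0) + (-14)·(0·4 - (-3)·0) = 2·15 - 8·0 + (-14)·0 = 30.
So p(s) = det(sI - A) = s^3 + 6s^2 - s - 30.
Rational-root test: any integer root divides -30. Testing small divisors, s = 2 works: p(2) = 8 + 24 + (-2) + (-30) = 0, so (s - 2) is a factor.
Dividing, p(s) = (s - 2)(s^2 + 8s + 15).
Factor s^2 + 8s + 15: two numbers with sum -8 and product 15 are -3 and -5, so s^2 + 8s + 15 = (s + 3)(s + 5).
Hence p(s) = (s - 2) (s + 3) (s + 5), with roots -5, -3, 2.
At least one eigenvalue has non-negative real part, so the system is not asymptotically stable.

-5, -3, 2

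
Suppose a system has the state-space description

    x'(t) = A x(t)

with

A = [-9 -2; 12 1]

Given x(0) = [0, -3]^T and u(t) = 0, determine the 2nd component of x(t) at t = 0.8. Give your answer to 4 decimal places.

-0.7066

det(sI - A) = s^2 - (tr A)s + det A, with tr A = (-9) + 1 = -8 and det A = (-9)·1 - (-2)·12 = -9 - (-24) = 15.
So p(s) = det(sI - A) = s^2 + 8s + 15.
Factor s^2 + 8s + 15: two numbers with sum -8 and product 15 are -3 and -5, so s^2 + 8s + 15 = (s + 3)(s + 5).
Hence p(s) = (s + 3) (s + 5), with roots -5, -3.
The eigenvalues -5, -3 are distinct and real, so A is diagonalisable and x(t) = e^{At} x(0) = V diag(e^{λ_i t}) V^{-1} x(0), where the columns of V are the eigenvectors.
λ = -5: A - (-5)I = [[-4, -2], [12, 6]]. Row 1 gives (-4)·v1 + (-2)·v2 = 0, so take v_1 = [-1, 2]^T.
λ = -3: A - (-3)I = [[-6, -2], [12, 4]]. Row 1 gives (-6)·v1 + (-2)·v2 = 0, so take v_2 = [-1, 3]^T.
V = [v_1 v_2] = [[-1, -1], [2, 3]] has det V = -1, so V^{-1} = adj(V)/det V = [[-3, -1], [2, 1]].
Modal coordinates z(0) = V^{-1} x(0): (-3)·0 + (-1)·(-3) = 3; 2·0 + 1·(-3) = -3; so z(0) = [3, -3]^T.
x_2(t) = Σ_i (v_i)_2 · z_i(0) · e^{λ_i t} (row 2 of V times the modal terms).
x_2(0.8) = 2·3·e^{-5·0.8} + 3·(-3)·e^{-3·0.8} = 6·0.018316 + (-9)·0.090718 = -0.7066.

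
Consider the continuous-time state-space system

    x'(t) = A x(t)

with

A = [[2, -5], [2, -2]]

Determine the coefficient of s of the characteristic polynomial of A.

For a 2×2 matrix, det(sI - A) = s^2 - (tr A)s + det A.
tr A = 0, det A = 6.
So p(s) = s^2 + 6.
The coefficient of s is 0.

0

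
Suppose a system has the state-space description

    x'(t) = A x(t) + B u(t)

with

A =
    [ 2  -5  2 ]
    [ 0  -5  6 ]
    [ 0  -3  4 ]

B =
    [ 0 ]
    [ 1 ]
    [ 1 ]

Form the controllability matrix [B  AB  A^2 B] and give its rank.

2

AB = [[-3], [1], [1]]
A^2B = [[-9], [1], [1]]
Controllability matrix C = [B  AB  A^2B] = [[0, -3, -9], [1, 1, 1], [1, 1, 1]]
The rows r1, r2, r3 of C are linearly dependent: -r2 + r3 = 0 (check each entry), so rank(C) ≤ 2.
The 2×2 minor from rows 1, 2, columns 1, 2 is 0·1 - (-3)·1 = 0 - (-3) = 3 ≠ 0, so rank(C) = 2.
rank(C) = 2 < n = 3, so the pair (A, B) is not completely controllable.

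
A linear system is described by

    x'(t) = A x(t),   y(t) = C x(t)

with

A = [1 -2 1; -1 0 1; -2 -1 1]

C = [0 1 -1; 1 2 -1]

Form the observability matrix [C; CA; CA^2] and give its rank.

2

CA = [[1, 1, 0], [1, -1, 2]]
CA^2 = [[0, -2, 2], [-2, -4, 2]]
Observability matrix O = [C; CA; CA^2] = [[0, 1, -1], [1, 2, -1], [1, 1, 0], [1, -1, 2], [0, -2, 2], [-2, -4, 2]]
The columns c1, c2, c3 of O are linearly dependent: -c1 + c2 + c3 = 0 (check each entry), so rank(O) ≤ 2.
The 2×2 minor from rows 1, 2, columns 1, 2 is 0·2 - 1·1 = 0 - 1 = -1 ≠ 0, so rank(O) = 2.
rank(O) = 2 < n = 3, so the pair (A, C) is not completely observable.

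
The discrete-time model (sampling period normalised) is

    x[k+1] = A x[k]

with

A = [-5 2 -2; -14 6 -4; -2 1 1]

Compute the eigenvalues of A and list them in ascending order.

det(zI - A) = z^3 - (tr A)z^2 + (M11 + M22 + M33)z - det A, where Mii is the 2×2 principal minor of A obtained by deleting row i and column i.
tr A = (-5) + 6 + 1 = 2; M11 = 6·1 - (-4)·1 = 6 - (-4) = 10; M22 = (-5)·1 - (-2)·(-2) = -5 - 4 = -9; M33 = (-5)·6 - 2·(-14) = -30 - (-28) = -2; sum of minors = -1.
det A = (-5)·(6·1 - (-4)·1) - 2·((-14)·1 - (-4)·(-2)) + (-2)·((-14)·1 - 6·(-2)) = (-5)·10 - 2·(-22) + (-2)·(-2) = -2.
So p(z) = det(zI - A) = z^3 - 2z^2 - z + 2.
Rational-root test: any integer root divides 2. Testing small divisors, z = -1 works: p(-1) = -1 + (-2) + 1 + 2 = 0, so (z + 1) is a factor.
Dividing, p(z) = (z + 1)(z^2 - 3z + 2).
Factor z^2 - 3z + 2: two numbers with sum 3 and product 2 are 2 and 1, so z^2 - 3z + 2 = (z - 2)(z - 1).
Hence p(z) = (z - 2) (z - 1) (z + 1), with roots -1, 1, 2.

-1, 1, 2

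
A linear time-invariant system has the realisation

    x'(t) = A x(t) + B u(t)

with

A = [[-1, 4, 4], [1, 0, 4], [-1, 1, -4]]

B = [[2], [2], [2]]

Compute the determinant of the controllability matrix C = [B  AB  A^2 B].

AB = [[14], [10], [-8]]
A^2B = [[-6], [-18], [28]]
Controllability matrix C = [B  AB  A^2B] = [[2, 14, -6], [2, 10, -18], [2, -8, 28]]
Expanding along the first row, det(C) = 2·(10·28 - (-18)·(-8)) - 14·(2·28 - (-18)·2) + (-6)·(2·(-8) - 10·2) = 2·136 - 14·92 + (-6)·(-36) = -800
Since det(C) ≠ 0, rank(C) = 3 and the system is completely controllable.

-800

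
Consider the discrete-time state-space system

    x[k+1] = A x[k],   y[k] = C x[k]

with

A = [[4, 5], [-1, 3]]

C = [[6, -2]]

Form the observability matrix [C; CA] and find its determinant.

196

CA = [[26, 24]]
Observability matrix O = [C; CA] = [[6, -2], [26, 24]]
det(O) = 6·24 - (-2)·26 = 144 - (-52) = 196
Since det(O) ≠ 0, rank(O) = 2 and the system is completely observable.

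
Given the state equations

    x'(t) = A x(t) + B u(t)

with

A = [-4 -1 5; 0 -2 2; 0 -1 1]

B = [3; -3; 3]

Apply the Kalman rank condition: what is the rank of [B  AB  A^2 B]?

2

AB = [[6], [12], [6]]
A^2B = [[-6], [-12], [-6]]
Controllability matrix C = [B  AB  A^2B] = [[3, 6, -6], [-3, 12, -12], [3, 6, -6]]
The rows r1, r2, r3 of C are linearly dependent: -r1 + r3 = 0 (check each entry), so rank(C) ≤ 2.
The 2×2 minor from rows 1, 2, columns 1, 2 is 3·12 - 6·(-3) = 36 - (-18) = 54 ≠ 0, so rank(C) = 2.
rank(C) = 2 < n = 3, so the pair (A, B) is not completely controllable.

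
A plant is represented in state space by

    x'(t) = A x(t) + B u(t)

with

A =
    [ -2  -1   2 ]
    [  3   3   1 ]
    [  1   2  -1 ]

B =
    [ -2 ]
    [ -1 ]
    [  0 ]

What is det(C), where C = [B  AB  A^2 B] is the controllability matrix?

-115

AB = [[5], [-9], [-4]]
A^2B = [[-9], [-16], [-9]]
Controllability matrix C = [B  AB  A^2B] = [[-2, 5, -9], [-1, -9, -16], [0, -4, -9]]
Expanding along the first row, det(C) = (-2)·((-9)·(-9) - (-16)·(-4)) - 5·((-1)·(-9) - (-16)·0) + (-9)·((-1)·(-4) - (-9)·0) = (-2)·17 - 5·9 + (-9)·4 = -115
Since det(C) ≠ 0, rank(C) = 3 and the system is completely controllable.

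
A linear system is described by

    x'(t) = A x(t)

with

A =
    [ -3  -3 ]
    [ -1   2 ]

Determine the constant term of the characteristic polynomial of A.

-9

For a 2×2 matrix, det(sI - A) = s^2 - (tr A)s + det A.
tr A = -1, det A = -9.
So p(s) = s^2 + s - 9.
The constant term is -9.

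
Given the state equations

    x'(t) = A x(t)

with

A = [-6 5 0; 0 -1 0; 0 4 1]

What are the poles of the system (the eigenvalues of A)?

det(sI - A) = s^3 - (tr A)s^2 + (M11 + M22 + M33)s - det A, where Mii is the 2×2 principal minor of A obtained by deleting row i and column i.
tr A = (-6) + (-1) + 1 = -6; M11 = (-1)·1 - 0·4 = -1 - 0 = -1; M22 = (-6)·1 - 0·0 = -6 - 0 = -6; M33 = (-6)·(-1) - 5·0 = 6 - 0 = 6; sum of minors = -1.
det A = (-6)·((-1)·1 - 0·4) - 5·(0·1 - 0·0) + 0·(0·4 - (-1)·0) = (-6)·(-1) - 5·0 + 0·0 = 6.
So p(s) = det(sI - A) = s^3 + 6s^2 - s - 6.
Rational-root test: any integer root divides -6. Testing small divisors, s = -1 works: p(-1) = -1 + 6 + 1 + (-6) = 0, so (s + 1) is a factor.
Dividing, p(s) = (s + 1)(s^2 + 5s - 6).
Factor s^2 + 5s - 6: two numbers with sum -5 and product -6 are 1 and -6, so s^2 + 5s - 6 = (s - 1)(s + 6).
Hence p(s) = (s - 1) (s + 1) (s + 6), with roots -6, -1, 1.
At least one eigenvalue has non-negative real part, so the system is not asymptotically stable.

-6, -1, 1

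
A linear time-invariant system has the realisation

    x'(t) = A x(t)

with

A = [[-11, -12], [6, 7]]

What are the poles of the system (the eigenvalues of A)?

-5, 1

det(sI - A) = s^2 - (tr A)s + det A, with tr A = (-11) + 7 = -4 and det A = (-11)·7 - (-12)·6 = -77 - (-72) = -5.
So p(s) = det(sI - A) = s^2 + 4s - 5.
Factor s^2 + 4s - 5: two numbers with sum -4 and product -5 are 1 and -5, so s^2 + 4s - 5 = (s - 1)(s + 5).
Hence p(s) = (s - 1) (s + 5), with roots -5, 1.
At least one eigenvalue has non-negative real part, so the system is not asymptotically stable.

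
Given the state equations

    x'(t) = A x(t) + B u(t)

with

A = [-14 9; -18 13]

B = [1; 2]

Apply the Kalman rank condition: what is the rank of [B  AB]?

1

AB = [[4], [8]]
Controllability matrix C = [B  AB] = [[1, 4], [2, 8]]
Every column of C is a scalar multiple of column 1 = [1, 2] (multipliers 1, 4), so the columns span a one-dimensional space.
C ≠ 0, hence rank(C) = 1.
rank(C) = 1 < n = 2, so the pair (A, B) is not completely controllable.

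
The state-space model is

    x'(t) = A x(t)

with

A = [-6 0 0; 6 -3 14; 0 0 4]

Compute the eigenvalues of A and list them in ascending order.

det(sI - A) = s^3 - (tr A)s^2 + (M11 + M22 + M33)s - det A, where Mii is the 2×2 principal minor of A obtained by deleting row i and column i.
tr A = (-6) + (-3) + 4 = -5; M11 = (-3)·4 - 14·0 = -12 - 0 = -12; M22 = (-6)·4 - 0·0 = -24 - 0 = -24; M33 = (-6)·(-3) - 0·6 = 18 - 0 = 18; sum of minors = -18.
det A = (-6)·((-3)·4 - 14·0) - 0·(6·4 - 14·0) + 0·(6·0 - (-3)·0) = (-6)·(-12) - 0·24 + 0·0 = 72.
So p(s) = det(sI - A) = s^3 + 5s^2 - 18s - 72.
Rational-root test: any integer root divides -72. Testing small divisors, s = -3 works: p(-3) = -27 + 45 + 54 + (-72) = 0, so (s + 3) is a factor.
Dividing, p(s) = (s + 3)(s^2 + 2s - 24).
Factor s^2 + 2s - 24: two numbers with sum -2 and product -24 are 4 and -6, so s^2 + 2s - 24 = (s - 4)(s + 6).
Hence p(s) = (s - 4) (s + 3) (s + 6), with roots -6, -3, 4.
At least one eigenvalue has non-negative real part, so the system is not asymptotically stable.

-6, -3, 4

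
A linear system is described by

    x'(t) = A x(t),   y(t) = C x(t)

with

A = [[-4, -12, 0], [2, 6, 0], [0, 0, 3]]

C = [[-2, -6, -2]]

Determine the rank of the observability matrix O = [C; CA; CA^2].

CA = [[-4, -12, -6]]
CA^2 = [[-8, -24, -18]]
Observability matrix O = [C; CA; CA^2] = [[-2, -6, -2], [-4, -12, -6], [-8, -24, -18]]
The columns c1, c2, c3 of O are linearly dependent: -3·c1 + c2 = 0 (check each entry), so rank(O) ≤ 2.
The 2×2 minor from rows 1, 2, columns 1, 3 is (-2)·(-6) - (-2)·(-4) = 12 - 8 = 4 ≠ 0, so rank(O) = 2.
rank(O) = 2 < n = 3, so the pair (A, C) is not completely observable.

2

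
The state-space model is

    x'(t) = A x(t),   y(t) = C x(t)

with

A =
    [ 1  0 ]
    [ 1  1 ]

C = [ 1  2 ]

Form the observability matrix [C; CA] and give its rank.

CA = [[3, 2]]
Observability matrix O = [C; CA] = [[1, 2], [3, 2]]
det(O) = 1·2 - 2·3 = 2 - 6 = -4 ≠ 0, so rank(O) = 2.
rank(O) = 2 = n, so the pair (A, C) is completely observable.

2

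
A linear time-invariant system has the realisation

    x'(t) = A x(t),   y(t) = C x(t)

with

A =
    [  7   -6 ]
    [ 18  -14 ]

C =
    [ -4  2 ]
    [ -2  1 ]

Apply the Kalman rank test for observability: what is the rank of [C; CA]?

1

CA = [[8, -4], [4, -2]]
Observability matrix O = [C; CA] = [[-4, 2], [-2, 1], [8, -4], [4, -2]]
Every row of O is a scalar multiple of row 1 = [-4, 2] (multipliers 1, 1/2, -2, -1), so the rows span a one-dimensional space.
O ≠ 0, hence rank(O) = 1.
rank(O) = 1 < n = 2, so the pair (A, C) is not completely observable.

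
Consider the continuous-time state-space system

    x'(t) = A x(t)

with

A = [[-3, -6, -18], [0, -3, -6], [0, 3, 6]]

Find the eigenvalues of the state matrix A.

det(sI - A) = s^3 - (tr A)s^2 + (M11 + M22 + M33)s - det A, where Mii is the 2×2 principal minor of A obtained by deleting row i and column i.
tr A = (-3) + (-3) + 6 = 0; M11 = (-3)·6 - (-6)·3 = -18 - (-18) = 0; M22 = (-3)·6 - (-18)·0 = -18 - 0 = -18; M33 = (-3)·(-3) - (-6)·0 = 9 - 0 = 9; sum of minors = -9.
det A = (-3)·((-3)·6 - (-6)·3) - (-6)·(0·6 - (-6)·0) + (-18)·(0·3 - (-3)·0) = (-3)·0 - (-6)·0 + (-18)·0 = 0.
So p(s) = det(sI - A) = s^3 - 9s.
The constant term is 0, so p(s) = s(s^2 - 9).
Factor s^2 - 9: two numbers with sum 0 and product -9 are 3 and -3, so s^2 - 9 = (s - 3)(s + 3).
Hence p(s) = s (s - 3) (s + 3), with roots -3, 0, 3.
At least one eigenvalue has non-negative real part, so the system is not asymptotically stable.

-3, 0, 3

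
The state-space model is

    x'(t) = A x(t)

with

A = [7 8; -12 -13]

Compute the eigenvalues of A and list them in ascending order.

-5, -1

det(sI - A) = s^2 - (tr A)s + det A, with tr A = 7 + (-13) = -6 and det A = 7·(-13) - 8·(-12) = -91 - (-96) = 5.
So p(s) = det(sI - A) = s^2 + 6s + 5.
Factor s^2 + 6s + 5: two numbers with sum -6 and product 5 are -1 and -5, so s^2 + 6s + 5 = (s + 1)(s + 5).
Hence p(s) = (s + 1) (s + 5), with roots -5, -1.
All eigenvalues have negative real part, so the system is asymptotically stable.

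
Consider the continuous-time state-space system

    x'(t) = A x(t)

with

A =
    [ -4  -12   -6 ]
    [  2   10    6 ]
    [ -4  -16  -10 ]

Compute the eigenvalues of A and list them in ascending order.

-4, -2, 2

det(sI - A) = s^3 - (tr A)s^2 + (M11 + M22 + M33)s - det A, where Mii is the 2×2 principal minor of A obtained by deleting row i and column i.
tr A = (-4) + 10 + (-10) = -4; M11 = 10·(-10) - 6·(-16) = -100 - (-96) = -4; M22 = (-4)·(-10) - (-6)·(-4) = 40 - 24 = 16; M33 = (-4)·10 - (-12)·2 = -40 - (-24) = -16; sum of minors = -4.
det A = (-4)·(10·(-10) - 6·(-16)) - (-12)·(2·(-10) - 6·(-4)) + (-6)·(2·(-16) - 10·(-4)) = (-4)·(-4) - (-12)·4 + (-6)·8 = 16.
So p(s) = det(sI - A) = s^3 + 4s^2 - 4s - 16.
Rational-root test: any integer root divides -16. Testing small divisors, s = -2 works: p(-2) = -8 + 16 + 8 + (-16) = 0, so (s + 2) is a factor.
Dividing, p(s) = (s + 2)(s^2 + 2s - 8).
Factor s^2 + 2s - 8: two numbers with sum -2 and product -8 are 2 and -4, so s^2 + 2s - 8 = (s - 2)(s + 4).
Hence p(s) = (s - 2) (s + 2) (s + 4), with roots -4, -2, 2.
At least one eigenvalue has non-negative real part, so the system is not asymptotically stable.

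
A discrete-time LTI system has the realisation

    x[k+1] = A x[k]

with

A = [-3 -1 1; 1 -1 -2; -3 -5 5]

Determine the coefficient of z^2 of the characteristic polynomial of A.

-1

Expand det(zI - A) for the 3×3 matrix.
p(z) = z^3 - z^2 - 23z - 36.
(Check: constant term = det(-A) = (-1)^3 det A = -36; coefficient of z^2 = -tr A = -1.)
The coefficient of z^2 is -1.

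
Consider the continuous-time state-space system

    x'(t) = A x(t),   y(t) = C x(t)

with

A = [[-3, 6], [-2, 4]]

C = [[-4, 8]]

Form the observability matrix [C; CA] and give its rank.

1

CA = [[-4, 8]]
Observability matrix O = [C; CA] = [[-4, 8], [-4, 8]]
Every row of O is a scalar multiple of row 1 = [-4, 8] (multipliers 1, 1), so the rows span a one-dimensional space.
O ≠ 0, hence rank(O) = 1.
rank(O) = 1 < n = 2, so the pair (A, C) is not completely observable.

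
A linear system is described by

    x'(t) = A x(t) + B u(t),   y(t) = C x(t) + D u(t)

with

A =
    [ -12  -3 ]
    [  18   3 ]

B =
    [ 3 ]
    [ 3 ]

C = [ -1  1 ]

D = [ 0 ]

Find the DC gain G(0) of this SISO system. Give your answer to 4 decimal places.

G(0) = C(-A)^{-1}B + D = -C A^{-1} B + D.
det A = 18, so A^{-1} = (1/18)·adj(A) = [[1/6, 1/6], [-1, -2/3]]
A^{-1} B = [1, -5]^T
C A^{-1} B = -6
G(0) = D - C A^{-1} B = 0 - (-6) = 6

6.0000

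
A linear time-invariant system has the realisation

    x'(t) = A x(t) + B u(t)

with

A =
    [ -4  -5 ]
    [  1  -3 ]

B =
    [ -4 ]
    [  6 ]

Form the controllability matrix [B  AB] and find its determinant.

172

AB = [[-14], [-22]]
Controllability matrix C = [B  AB] = [[-4, -14], [6, -22]]
det(C) = (-4)·(-22) - (-14)·6 = 88 - (-84) = 172
Since det(C) ≠ 0, rank(C) = 2 and the system is completely controllable.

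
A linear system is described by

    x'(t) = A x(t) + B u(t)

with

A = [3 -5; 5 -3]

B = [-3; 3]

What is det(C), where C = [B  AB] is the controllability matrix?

144

AB = [[-24], [-24]]
Controllability matrix C = [B  AB] = [[-3, -24], [3, -24]]
det(C) = (-3)·(-24) - (-24)·3 = 72 - (-72) = 144
Since det(C) ≠ 0, rank(C) = 2 and the system is completely controllable.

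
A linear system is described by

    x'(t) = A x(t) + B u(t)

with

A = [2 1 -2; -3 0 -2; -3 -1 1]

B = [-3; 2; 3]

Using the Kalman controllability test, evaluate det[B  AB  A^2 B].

0

AB = [[-10], [3], [10]]
A^2B = [[-37], [10], [37]]
Controllability matrix C = [B  AB  A^2B] = [[-3, -10, -37], [2, 3, 10], [3, 10, 37]]
Expanding along the first row, det(C) = (-3)·(3·37 - 10·10) - (-10)·(2·37 - 10·3) + (-37)·(2·10 - 3·3) = (-3)·11 - (-10)·44 + (-37)·11 = 0
Since det(C) = 0, rank(C) < 3 and the system is not completely controllable.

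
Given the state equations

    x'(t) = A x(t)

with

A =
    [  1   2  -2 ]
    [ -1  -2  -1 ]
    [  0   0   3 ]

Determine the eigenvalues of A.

det(sI - A) = s^3 - (tr A)s^2 + (M11 + M22 + M33)s - det A, where Mii is the 2×2 principal minor of A obtained by deleting row i and column i.
tr A = 1 + (-2) + 3 = 2; M11 = (-2)·3 - (-1)·0 = -6 - 0 = -6; M22 = 1·3 - (-2)·0 = 3 - 0 = 3; M33 = 1·(-2) - 2·(-1) = -2 - (-2) = 0; sum of minors = -3.
det A = 1·((-2)·3 - (-1)·0) - 2·((-1)·3 - (-1)·0) + (-2)·((-1)·0 - (-2)·0) = 1·(-6) - 2·(-3) + (-2)·0 = 0.
So p(s) = det(sI - A) = s^3 - 2s^2 - 3s.
The constant term is 0, so p(s) = s(s^2 - 2s - 3).
Factor s^2 - 2s - 3: two numbers with sum 2 and product -3 are 3 and -1, so s^2 - 2s - 3 = (s - 3)(s + 1).
Hence p(s) = s (s - 3) (s + 1), with roots -1, 0, 3.
At least one eigenvalue has non-negative real part, so the system is not asymptotically stable.

-1, 0, 3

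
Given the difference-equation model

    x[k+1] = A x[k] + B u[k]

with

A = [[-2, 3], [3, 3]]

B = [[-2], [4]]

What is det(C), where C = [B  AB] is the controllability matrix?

AB = [[16], [6]]
Controllability matrix C = [B  AB] = [[-2, 16], [4, 6]]
det(C) = (-2)·6 - 16·4 = -12 - 64 = -76
Since det(C) ≠ 0, rank(C) = 2 and the system is completely controllable.

-76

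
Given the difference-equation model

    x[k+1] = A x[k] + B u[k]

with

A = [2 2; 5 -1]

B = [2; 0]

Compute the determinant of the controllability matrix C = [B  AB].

AB = [[4], [10]]
Controllability matrix C = [B  AB] = [[2, 4], [0, 10]]
det(C) = 2·10 - 4·0 = 20 - 0 = 20
Since det(C) ≠ 0, rank(C) = 2 and the system is completely controllable.

20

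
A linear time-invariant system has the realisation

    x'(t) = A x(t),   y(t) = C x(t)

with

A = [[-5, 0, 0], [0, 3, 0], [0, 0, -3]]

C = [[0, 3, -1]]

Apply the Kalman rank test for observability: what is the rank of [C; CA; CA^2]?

CA = [[0, 9, 3]]
CA^2 = [[0, 27, -9]]
Observability matrix O = [C; CA; CA^2] = [[0, 3, -1], [0, 9, 3], [0, 27, -9]]
Column 1 of O is identically zero, so rank(O) ≤ 2.
The 2×2 minor from rows 1, 2, columns 2, 3 is 3·3 - (-1)·9 = 9 - (-9) = 18 ≠ 0, so rank(O) = 2.
rank(O) = 2 < n = 3, so the pair (A, C) is not completely observable.

2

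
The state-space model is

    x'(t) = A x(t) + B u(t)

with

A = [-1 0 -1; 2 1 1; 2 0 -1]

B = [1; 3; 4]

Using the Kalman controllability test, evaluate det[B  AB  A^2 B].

-432

AB = [[-5], [9], [-2]]
A^2B = [[7], [-3], [-8]]
Controllability matrix C = [B  AB  A^2B] = [[1, -5, 7], [3, 9, -3], [4, -2, -8]]
Expanding along the first row, det(C) = 1·(9·(-8) - (-3)·(-2)) - (-5)·(3·(-8) - (-3)·4) + 7·(3·(-2) - 9·4) = 1·(-78) - (-5)·(-12) + 7·(-42) = -432
Since det(C) ≠ 0, rank(C) = 3 and the system is completely controllable.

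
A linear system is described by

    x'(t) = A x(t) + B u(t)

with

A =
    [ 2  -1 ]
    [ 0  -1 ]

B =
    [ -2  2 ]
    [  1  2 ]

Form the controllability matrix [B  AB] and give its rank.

2

AB = [[-5, 2], [-1, -2]]
Controllability matrix C = [B  AB] = [[-2, 2, -5, 2], [1, 2, -1, -2]]
Take the 2×2 submatrix of C formed by columns 1, 2: [[-2, 2], [1, 2]]. Its determinant is (-2)·2 - 2·1 = -4 - 2 = -6 ≠ 0.
So rank(C) ≥ 2; since C has 2 rows, rank(C) = 2.
rank(C) = 2 = n, so the pair (A, B) is completely controllable.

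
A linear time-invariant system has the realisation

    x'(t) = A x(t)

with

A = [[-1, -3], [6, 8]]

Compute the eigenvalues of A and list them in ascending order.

det(sI - A) = s^2 - (tr A)s + det A, with tr A = (-1) + 8 = 7 and det A = (-1)·8 - (-3)·6 = -8 - (-18) = 10.
So p(s) = det(sI - A) = s^2 - 7s + 10.
Factor s^2 - 7s + 10: two numbers with sum 7 and product 10 are 5 and 2, so s^2 - 7s + 10 = (s - 5)(s - 2).
Hence p(s) = (s - 5) (s - 2), with roots 2, 5.
At least one eigenvalue has non-negative real part, so the system is not asymptotically stable.

2, 5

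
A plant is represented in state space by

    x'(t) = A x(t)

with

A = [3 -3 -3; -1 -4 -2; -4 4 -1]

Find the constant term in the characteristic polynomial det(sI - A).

-75

Expand det(sI - A) for the 3×3 matrix.
p(s) = s^3 + 2s^2 - 18s - 75.
(Check: constant term = det(-A) = (-1)^3 det A = -75; coefficient of s^2 = -tr A = 2.)
The constant term is -75.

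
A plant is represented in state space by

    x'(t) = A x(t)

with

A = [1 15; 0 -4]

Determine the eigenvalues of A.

-4, 1

det(sI - A) = s^2 - (tr A)s + det A, with tr A = 1 + (-4) = -3 and det A = 1·(-4) - 15·0 = -4 - 0 = -4.
So p(s) = det(sI - A) = s^2 + 3s - 4.
Factor s^2 + 3s - 4: two numbers with sum -3 and product -4 are 1 and -4, so s^2 + 3s - 4 = (s - 1)(s + 4).
Hence p(s) = (s - 1) (s + 4), with roots -4, 1.
At least one eigenvalue has non-negative real part, so the system is not asymptotically stable.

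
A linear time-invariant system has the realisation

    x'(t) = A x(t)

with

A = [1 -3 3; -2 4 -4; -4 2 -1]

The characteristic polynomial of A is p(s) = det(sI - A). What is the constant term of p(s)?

Expand det(sI - A) for the 3×3 matrix.
p(s) = s^3 - 4s^2 + 13s + 2.
(Check: constant term = det(-A) = (-1)^3 det A = 2; coefficient of s^2 = -tr A = -4.)
The constant term is 2.

2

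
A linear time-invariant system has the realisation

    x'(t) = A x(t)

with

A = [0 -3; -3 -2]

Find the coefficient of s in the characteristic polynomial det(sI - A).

For a 2×2 matrix, det(sI - A) = s^2 - (tr A)s + det A.
tr A = -2, det A = -9.
So p(s) = s^2 + 2s - 9.
The coefficient of s is 2.

2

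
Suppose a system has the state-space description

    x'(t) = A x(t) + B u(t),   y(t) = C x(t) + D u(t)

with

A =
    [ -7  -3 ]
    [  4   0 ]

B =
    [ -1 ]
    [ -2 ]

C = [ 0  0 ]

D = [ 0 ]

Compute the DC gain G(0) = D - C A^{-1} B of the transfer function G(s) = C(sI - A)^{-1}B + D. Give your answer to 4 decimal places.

G(0) = C(-A)^{-1}B + D = -C A^{-1} B + D.
det A = 12, so A^{-1} = (1/12)·adj(A) = [[0, 1/4], [-1/3, -7/12]]
A^{-1} B = [-1/2, 3/2]^T
C A^{-1} B = 0
G(0) = D - C A^{-1} B = 0 - (0) = 0

0.0000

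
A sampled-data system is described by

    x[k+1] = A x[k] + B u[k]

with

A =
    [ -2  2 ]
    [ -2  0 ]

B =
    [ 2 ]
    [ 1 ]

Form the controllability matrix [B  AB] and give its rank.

AB = [[-2], [-4]]
Controllability matrix C = [B  AB] = [[2, -2], [1, -4]]
det(C) = 2·(-4) - (-2)·1 = -8 - (-2) = -6 ≠ 0, so rank(C) = 2.
rank(C) = 2 = n, so the pair (A, B) is completely controllable.

2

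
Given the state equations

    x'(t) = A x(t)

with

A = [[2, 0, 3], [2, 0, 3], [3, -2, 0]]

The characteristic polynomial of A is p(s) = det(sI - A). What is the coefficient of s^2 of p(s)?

Expand det(sI - A) for the 3×3 matrix.
p(s) = s^3 - 2s^2 - 3s.
(Check: constant term = det(-A) = (-1)^3 det A = 0; coefficient of s^2 = -tr A = -2.)
The coefficient of s^2 is -2.

-2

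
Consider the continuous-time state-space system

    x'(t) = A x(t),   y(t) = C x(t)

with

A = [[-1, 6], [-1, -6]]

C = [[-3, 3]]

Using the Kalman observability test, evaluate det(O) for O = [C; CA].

CA = [[0, -36]]
Observability matrix O = [C; CA] = [[-3, 3], [0, -36]]
det(O) = (-3)·(-36) - 3·0 = 108 - 0 = 108
Since det(O) ≠ 0, rank(O) = 2 and the system is completely observable.

108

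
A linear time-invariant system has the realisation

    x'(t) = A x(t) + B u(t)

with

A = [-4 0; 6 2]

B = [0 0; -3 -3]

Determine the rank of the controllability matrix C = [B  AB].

AB = [[0, 0], [-6, -6]]
Controllability matrix C = [B  AB] = [[0, 0, 0, 0], [-3, -3, -6, -6]]
Every column of C is a scalar multiple of column 1 = [0, -3] (multipliers 1, 1, 2, 2), so the columns span a one-dimensional space.
C ≠ 0, hence rank(C) = 1.
rank(C) = 1 < n = 2, so the pair (A, B) is not completely controllable.

1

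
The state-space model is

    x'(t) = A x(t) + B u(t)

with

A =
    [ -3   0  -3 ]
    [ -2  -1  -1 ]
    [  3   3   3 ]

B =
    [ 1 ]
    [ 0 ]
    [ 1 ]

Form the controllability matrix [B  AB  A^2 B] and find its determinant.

AB = [[-6], [-3], [6]]
A^2B = [[0], [9], [-9]]
Controllability matrix C = [B  AB  A^2B] = [[1, -6, 0], [0, -3, 9], [1, 6, -9]]
Expanding along the first row, det(C) = 1·((-3)·(-9) - 9·6) - (-6)·(0·(-9) - 9·1) + 0·(0·6 - (-3)·1) = 1·(-27) - (-6)·(-9) + 0·3 = -81
Since det(C) ≠ 0, rank(C) = 3 and the system is completely controllable.

-81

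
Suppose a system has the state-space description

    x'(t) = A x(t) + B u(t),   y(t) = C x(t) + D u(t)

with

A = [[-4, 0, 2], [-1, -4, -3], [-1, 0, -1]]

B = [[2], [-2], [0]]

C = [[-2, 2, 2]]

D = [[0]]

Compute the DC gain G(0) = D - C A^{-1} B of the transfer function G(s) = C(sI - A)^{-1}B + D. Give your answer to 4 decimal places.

-2.0000

G(0) = C(-A)^{-1}B + D = -C A^{-1} B + D.
det A = -24, so A^{-1} = (1/-24)·adj(A) = [[-1/6, 0, -1/3], [-1/12, -1/4, 7/12], [1/6, 0, -2/3]]
A^{-1} B = [-1/3, 1/3, 1/3]^T
C A^{-1} B = 2
G(0) = D - C A^{-1} B = 0 - (2) = -2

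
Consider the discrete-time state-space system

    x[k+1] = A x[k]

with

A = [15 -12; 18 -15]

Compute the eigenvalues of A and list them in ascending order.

det(zI - A) = z^2 - (tr A)z + det A, with tr A = 15 + (-15) = 0 and det A = 15·(-15) - (-12)·18 = -225 - (-216) = -9.
So p(z) = det(zI - A) = z^2 - 9.
Factor z^2 - 9: two numbers with sum 0 and product -9 are 3 and -3, so z^2 - 9 = (z - 3)(z + 3).
Hence p(z) = (z - 3) (z + 3), with roots -3, 3.

-3, 3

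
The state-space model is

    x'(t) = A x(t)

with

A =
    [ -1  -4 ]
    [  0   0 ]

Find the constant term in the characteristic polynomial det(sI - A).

For a 2×2 matrix, det(sI - A) = s^2 - (tr A)s + det A.
tr A = -1, det A = 0.
So p(s) = s^2 + s.
The constant term is 0.

0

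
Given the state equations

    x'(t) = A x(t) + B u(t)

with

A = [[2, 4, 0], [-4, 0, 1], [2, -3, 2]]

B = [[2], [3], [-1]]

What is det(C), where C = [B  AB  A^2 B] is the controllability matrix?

-2708

AB = [[16], [-9], [-7]]
A^2B = [[-4], [-71], [45]]
Controllability matrix C = [B  AB  A^2B] = [[2, 16, -4], [3, -9, -71], [-1, -7, 45]]
Expanding along the first row, det(C) = 2·((-9)·45 - (-71)·(-7)) - 16·(3·45 - (-71)·(-1)) + (-4)·(3·(-7) - (-9)·(-1)) = 2·(-902) - 16·64 + (-4)·(-30) = -2708
Since det(C) ≠ 0, rank(C) = 3 and the system is completely controllable.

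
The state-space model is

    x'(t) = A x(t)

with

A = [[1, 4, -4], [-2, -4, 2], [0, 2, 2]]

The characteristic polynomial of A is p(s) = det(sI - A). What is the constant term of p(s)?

-20

Expand det(sI - A) for the 3×3 matrix.
p(s) = s^3 + s^2 - 6s - 20.
(Check: constant term = det(-A) = (-1)^3 det A = -20; coefficient of s^2 = -tr A = 1.)
The constant term is -20.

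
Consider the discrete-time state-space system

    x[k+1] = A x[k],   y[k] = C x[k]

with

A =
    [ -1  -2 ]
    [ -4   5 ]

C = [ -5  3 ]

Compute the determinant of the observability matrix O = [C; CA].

CA = [[-7, 25]]
Observability matrix O = [C; CA] = [[-5, 3], [-7, 25]]
det(O) = (-5)·25 - 3·(-7) = -125 - (-21) = -104
Since det(O) ≠ 0, rank(O) = 2 and the system is completely observable.

-104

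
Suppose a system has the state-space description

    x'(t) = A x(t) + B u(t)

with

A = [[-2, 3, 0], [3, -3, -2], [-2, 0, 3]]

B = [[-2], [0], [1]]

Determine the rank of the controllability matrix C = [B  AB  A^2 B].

AB = [[4], [-8], [7]]
A^2B = [[-32], [22], [13]]
Controllability matrix C = [B  AB  A^2B] = [[-2, 4, -32], [0, -8, 22], [1, 7, 13]]
det(C) = (-2)·((-8)·13 - 22·7) - 4·(0·13 - 22·1) + (-32)·(0·7 - (-8)·1) = (-2)·(-258) - 4·(-22) + (-32)·8 = 348 ≠ 0, so rank(C) = 3.
rank(C) = 3 = n, so the pair (A, B) is completely controllable.

3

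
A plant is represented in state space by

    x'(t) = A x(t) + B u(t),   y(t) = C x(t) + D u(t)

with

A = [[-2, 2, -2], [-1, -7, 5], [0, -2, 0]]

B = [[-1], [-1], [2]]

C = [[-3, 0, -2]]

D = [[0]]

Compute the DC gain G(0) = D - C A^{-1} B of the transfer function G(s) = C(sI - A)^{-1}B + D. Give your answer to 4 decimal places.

G(0) = C(-A)^{-1}B + D = -C A^{-1} B + D.
det A = -24, so A^{-1} = (1/-24)·adj(A) = [[-5/12, -1/6, 1/6], [0, 0, -1/2], [-1/12, 1/6, -2/3]]
A^{-1} B = [11/12, -1, -17/12]^T
C A^{-1} B = 1/12
G(0) = D - C A^{-1} B = 0 - (1/12) = -1/12 ≈ -0.0833

-0.0833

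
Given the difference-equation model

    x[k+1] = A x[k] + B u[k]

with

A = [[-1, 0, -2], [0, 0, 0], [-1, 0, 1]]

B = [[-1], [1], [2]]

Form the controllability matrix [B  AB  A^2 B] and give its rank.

AB = [[-3], [0], [3]]
A^2B = [[-3], [0], [6]]
Controllability matrix C = [B  AB  A^2B] = [[-1, -3, -3], [1, 0, 0], [2, 3, 6]]
det(C) = (-1)·(0·6 - 0·3) - (-3)·(1·6 - 0·2) + (-3)·(1·3 - 0·2) = (-1)·0 - (-3)·6 + (-3)·3 = 9 ≠ 0, so rank(C) = 3.
rank(C) = 3 = n, so the pair (A, B) is completely controllable.

3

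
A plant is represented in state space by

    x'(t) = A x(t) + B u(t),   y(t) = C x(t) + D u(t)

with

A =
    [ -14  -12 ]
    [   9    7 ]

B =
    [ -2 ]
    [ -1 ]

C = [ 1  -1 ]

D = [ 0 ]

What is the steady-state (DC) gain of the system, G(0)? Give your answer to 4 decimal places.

G(0) = C(-A)^{-1}B + D = -C A^{-1} B + D.
det A = 10, so A^{-1} = (1/10)·adj(A) = [[7/10, 6/5], [-9/10, -7/5]]
A^{-1} B = [-13/5, 16/5]^T
C A^{-1} B = -29/5
G(0) = D - C A^{-1} B = 0 - (-29/5) = 29/5 ≈ 5.8000

5.8000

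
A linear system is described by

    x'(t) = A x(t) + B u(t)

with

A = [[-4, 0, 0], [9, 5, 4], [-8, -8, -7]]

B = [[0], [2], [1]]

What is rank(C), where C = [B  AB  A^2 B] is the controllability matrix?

AB = [[0], [14], [-23]]
A^2B = [[0], [-22], [49]]
Controllability matrix C = [B  AB  A^2B] = [[0, 0, 0], [2, 14, -22], [1, -23, 49]]
Row 1 of C is identically zero, so rank(C) ≤ 2.
The 2×2 minor from rows 2, 3, columns 1, 2 is 2·(-23) - 14·1 = -46 - 14 = -60 ≠ 0, so rank(C) = 2.
rank(C) = 2 < n = 3, so the pair (A, B) is not completely controllable.

2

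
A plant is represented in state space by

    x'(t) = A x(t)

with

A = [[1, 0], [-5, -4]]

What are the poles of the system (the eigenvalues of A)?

-4, 1

det(sI - A) = s^2 - (tr A)s + det A, with tr A = 1 + (-4) = -3 and det A = 1·(-4) - 0·(-5) = -4 - 0 = -4.
So p(s) = det(sI - A) = s^2 + 3s - 4.
Factor s^2 + 3s - 4: two numbers with sum -3 and product -4 are 1 and -4, so s^2 + 3s - 4 = (s - 1)(s + 4).
Hence p(s) = (s - 1) (s + 4), with roots -4, 1.
At least one eigenvalue has non-negative real part, so the system is not asymptotically stable.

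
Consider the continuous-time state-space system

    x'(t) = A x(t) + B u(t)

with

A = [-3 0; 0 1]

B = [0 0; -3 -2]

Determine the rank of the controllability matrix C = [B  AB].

AB = [[0, 0], [-3, -2]]
Controllability matrix C = [B  AB] = [[0, 0, 0, 0], [-3, -2, -3, -2]]
Every column of C is a scalar multiple of column 1 = [0, -3] (multipliers 1, 2/3, 1, 2/3), so the columns span a one-dimensional space.
C ≠ 0, hence rank(C) = 1.
rank(C) = 1 < n = 2, so the pair (A, B) is not completely controllable.

1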